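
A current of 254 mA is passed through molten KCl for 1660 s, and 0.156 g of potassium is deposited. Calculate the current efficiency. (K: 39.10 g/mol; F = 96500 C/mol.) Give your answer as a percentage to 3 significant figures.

Q = 0.254 × 1660 = 421.6 C
n(e⁻) = 421.6 / 96500 = 0.004369 mol
K⁺ + e⁻ → K, so theoretical n(K) = 0.004369 mol → 0.1708 g
Efficiency = 0.156 / 0.1708 = 0.9133 = 91.3%

91.3%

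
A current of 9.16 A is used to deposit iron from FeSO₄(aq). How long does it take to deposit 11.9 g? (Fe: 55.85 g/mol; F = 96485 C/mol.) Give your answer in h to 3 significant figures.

1.25 h

n(Fe) = 11.9 / 55.85 = 0.2131 mol
Fe²⁺ + 2e⁻ → Fe, so n(e⁻) = 2 × 0.2131 = 0.4262 mol
Q = 0.4262 × 96485 = 41120 C
t = Q / I = 41120 / 9.16 = 4489 s = 1.25 h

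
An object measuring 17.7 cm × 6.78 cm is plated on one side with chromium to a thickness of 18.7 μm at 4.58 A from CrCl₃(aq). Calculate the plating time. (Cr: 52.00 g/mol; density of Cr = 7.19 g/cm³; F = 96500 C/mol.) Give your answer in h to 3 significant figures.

0.545 h

Plated area = 17.7 × 6.78 = 120.0 cm²
Volume = 120.0 × 18.7×10⁻⁴ cm = 0.2244 cm³
m(Cr) = 0.2244 × 7.19 = 1.613 g
n(Cr) = 1.613 / 52.00 = 0.03102 mol; n(e⁻) = 3 × 0.03102 = 0.09306 mol
Q = 0.09306 × 96500 = 8980 C
t = 8980 / 4.58 = 1961 s = 0.545 h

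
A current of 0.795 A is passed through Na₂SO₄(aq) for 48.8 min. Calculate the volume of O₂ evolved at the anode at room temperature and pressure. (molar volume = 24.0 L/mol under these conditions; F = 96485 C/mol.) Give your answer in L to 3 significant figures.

Charge passed = 0.795 × 2928 = 2328 C
Moles of electrons = 2328 / 96485 = 0.02413 mol
2H₂O → O₂ + 4H⁺ + 4e⁻, so n(O₂) = 0.02413 / 4 = 0.006033 mol
V = 0.006033 × 24.0 = 0.1448 L

0.145 L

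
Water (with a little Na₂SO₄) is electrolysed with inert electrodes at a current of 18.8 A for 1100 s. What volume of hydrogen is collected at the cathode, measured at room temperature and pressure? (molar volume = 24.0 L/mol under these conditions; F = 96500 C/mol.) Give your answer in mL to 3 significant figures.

2570 mL

Q = It = 18.8 × 1100 = 20680 C
Moles of electrons = 20680 / 96500 = 0.2143 mol
2H⁺ + 2e⁻ → H₂, so n(H₂) = 0.2143 / 2 = 0.1072 mol
V = 0.1072 × 24.0 = 2.573 L
= 2570 mL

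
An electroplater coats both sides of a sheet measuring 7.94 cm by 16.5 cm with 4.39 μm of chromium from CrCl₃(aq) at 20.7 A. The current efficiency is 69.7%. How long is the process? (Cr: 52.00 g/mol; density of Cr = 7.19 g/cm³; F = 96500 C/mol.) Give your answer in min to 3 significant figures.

5.32 min

Plated area = 2 × 7.94 × 16.5 = 262.0 cm²
Volume = 262.0 × 4.39×10⁻⁴ cm = 0.1150 cm³
m(Cr) = 0.1150 × 7.19 = 0.8269 g
n(Cr) = 0.8269 / 52.00 = 0.01590 mol; n(e⁻) = 3 × 0.01590 = 0.04770 mol
Q = 0.04770 × 96500 / 0.697 = 6604 C
t = 6604 / 20.7 = 319.0 s = 5.32 min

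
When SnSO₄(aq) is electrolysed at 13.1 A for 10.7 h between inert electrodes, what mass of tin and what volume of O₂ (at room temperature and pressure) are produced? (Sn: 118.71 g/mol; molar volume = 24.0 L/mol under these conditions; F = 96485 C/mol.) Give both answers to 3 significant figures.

310 g Sn; 31.4 L O₂

Q = 13.1 × 38520 = 5.046×10^5 C; n(e⁻) = 5.046×10^5 / 96485 = 5.230 mol
Cathode: Sn²⁺ + 2e⁻ → Sn → n(Sn) = 5.230/2 = 2.615 mol → 310 g
Anode: 2H₂O → O₂ + 4H⁺ + 4e⁻ → n(O₂) = 5.230/4 = 1.308 mol → 31.4 L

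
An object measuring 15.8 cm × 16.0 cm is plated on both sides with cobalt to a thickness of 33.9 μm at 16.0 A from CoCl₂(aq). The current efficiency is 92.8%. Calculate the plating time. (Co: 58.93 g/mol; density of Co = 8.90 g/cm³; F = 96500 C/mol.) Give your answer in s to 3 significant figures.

3360 s

Plated area = 2 × 15.8 × 16.0 = 505.6 cm²
Volume = 505.6 × 33.9×10⁻⁴ cm = 1.714 cm³
m(Co) = 1.714 × 8.90 = 15.25 g
n(Co) = 15.25 / 58.93 = 0.2588 mol; n(e⁻) = 2 × 0.2588 = 0.5176 mol
Q = 0.5176 × 96500 / 0.928 = 53820 C
t = 53820 / 16.0 = 3364 s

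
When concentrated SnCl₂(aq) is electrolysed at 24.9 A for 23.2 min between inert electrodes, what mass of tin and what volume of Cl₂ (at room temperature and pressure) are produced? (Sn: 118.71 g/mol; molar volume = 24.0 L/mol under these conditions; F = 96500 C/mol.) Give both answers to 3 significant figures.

21.3 g Sn; 4.31 L Cl₂

Q = 24.9 × 1392 = 34660 C; n(e⁻) = 34660 / 96500 = 0.3592 mol
Cathode: Sn²⁺ + 2e⁻ → Sn → n(Sn) = 0.3592/2 = 0.1796 mol → 21.3 g
Anode: 2Cl⁻ → Cl₂ + 2e⁻ → n(Cl₂) = 0.3592/2 = 0.1796 mol → 4.31 L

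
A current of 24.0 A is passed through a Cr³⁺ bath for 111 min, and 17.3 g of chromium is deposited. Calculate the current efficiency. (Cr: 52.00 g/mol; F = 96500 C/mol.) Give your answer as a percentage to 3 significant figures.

60.3%

Q = 24.0 × 6660 = 1.598×10^5 C
n(e⁻) = 1.598×10^5 / 96500 = 1.656 mol
Cr³⁺ + 3e⁻ → Cr, so theoretical n(Cr) = 0.5520 mol → 28.70 g
Efficiency = 17.3 / 28.70 = 0.6028 = 60.3%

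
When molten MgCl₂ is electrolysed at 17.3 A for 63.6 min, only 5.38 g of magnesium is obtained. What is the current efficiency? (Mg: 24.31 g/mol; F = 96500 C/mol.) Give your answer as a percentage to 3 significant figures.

64.7%

Q = 17.3 × 3816 = 66020 C
n(e⁻) = 66020 / 96500 = 0.6841 mol
Mg²⁺ + 2e⁻ → Mg, so theoretical n(Mg) = 0.3421 mol → 8.316 g
Efficiency = 5.38 / 8.316 = 0.6469 = 64.7%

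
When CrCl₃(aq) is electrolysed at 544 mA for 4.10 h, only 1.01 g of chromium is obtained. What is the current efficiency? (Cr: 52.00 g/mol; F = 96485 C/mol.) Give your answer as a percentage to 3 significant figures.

Q = 0.544 × 14760 = 8029 C
n(e⁻) = 8029 / 96485 = 0.08322 mol
Cr³⁺ + 3e⁻ → Cr, so theoretical n(Cr) = 0.02774 mol → 1.442 g
Efficiency = 1.01 / 1.442 = 0.7004 = 70.0%

70.0%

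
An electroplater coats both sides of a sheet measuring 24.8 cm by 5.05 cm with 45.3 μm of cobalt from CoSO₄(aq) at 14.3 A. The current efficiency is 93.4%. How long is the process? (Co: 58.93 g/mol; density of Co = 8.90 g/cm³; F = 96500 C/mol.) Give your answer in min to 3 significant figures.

Plated area = 2 × 24.8 × 5.05 = 250.5 cm²
Volume = 250.5 × 45.3×10⁻⁴ cm = 1.135 cm³
m(Co) = 1.135 × 8.90 = 10.10 g
n(Co) = 10.10 / 58.93 = 0.1714 mol; n(e⁻) = 2 × 0.1714 = 0.3428 mol
Q = 0.3428 × 96500 / 0.934 = 35420 C
t = 35420 / 14.3 = 2477 s = 41.3 min

41.3 min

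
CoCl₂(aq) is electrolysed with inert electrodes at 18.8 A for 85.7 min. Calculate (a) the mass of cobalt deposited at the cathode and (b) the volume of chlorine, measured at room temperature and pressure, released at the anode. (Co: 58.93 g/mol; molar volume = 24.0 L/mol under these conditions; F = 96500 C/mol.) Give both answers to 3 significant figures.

29.5 g Co; 12.0 L Cl₂

Q = 18.8 × 5142 = 96670 C; n(e⁻) = 96670 / 96500 = 1.002 mol
Cathode: Co²⁺ + 2e⁻ → Co → n(Co) = 1.002/2 = 0.5010 mol → 29.5 g
Anode: 2Cl⁻ → Cl₂ + 2e⁻ → n(Cl₂) = 1.002/2 = 0.5010 mol → 12.0 L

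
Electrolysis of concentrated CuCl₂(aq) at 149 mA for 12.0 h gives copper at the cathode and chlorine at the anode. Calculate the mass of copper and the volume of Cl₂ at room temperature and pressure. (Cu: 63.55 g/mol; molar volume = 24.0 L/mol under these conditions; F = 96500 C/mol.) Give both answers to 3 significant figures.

Q = 0.149 × 43200 = 6437 C; n(e⁻) = 6437 / 96500 = 0.06670 mol
Cathode: Cu²⁺ + 2e⁻ → Cu → n(Cu) = 0.06670/2 = 0.03335 mol → 2.12 g
Anode: 2Cl⁻ → Cl₂ + 2e⁻ → n(Cl₂) = 0.06670/2 = 0.03335 mol → 0.800 L

2.12 g Cu; 0.800 L Cl₂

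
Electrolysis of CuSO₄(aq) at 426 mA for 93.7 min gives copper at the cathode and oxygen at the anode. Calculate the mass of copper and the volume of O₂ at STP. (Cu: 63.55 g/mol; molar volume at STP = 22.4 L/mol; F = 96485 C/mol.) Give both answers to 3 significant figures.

Q = 0.426 × 5622 = 2395 C; n(e⁻) = 2395 / 96485 = 0.02482 mol
Cathode: Cu²⁺ + 2e⁻ → Cu → n(Cu) = 0.02482/2 = 0.01241 mol → 0.789 g
Anode: 2H₂O → O₂ + 4H⁺ + 4e⁻ → n(O₂) = 0.02482/4 = 0.006205 mol → 0.139 L

0.789 g Cu; 0.139 L O₂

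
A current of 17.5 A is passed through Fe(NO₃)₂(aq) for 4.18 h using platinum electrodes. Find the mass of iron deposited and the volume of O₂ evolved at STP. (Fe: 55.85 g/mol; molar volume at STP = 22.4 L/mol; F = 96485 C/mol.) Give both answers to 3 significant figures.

76.2 g Fe; 15.3 L O₂

Q = 17.5 × 15048 = 2.633×10^5 C; n(e⁻) = 2.633×10^5 / 96485 = 2.729 mol
Cathode: Fe²⁺ + 2e⁻ → Fe → n(Fe) = 2.729/2 = 1.365 mol → 76.2 g
Anode: 2H₂O → O₂ + 4H⁺ + 4e⁻ → n(O₂) = 2.729/4 = 0.6823 mol → 15.3 L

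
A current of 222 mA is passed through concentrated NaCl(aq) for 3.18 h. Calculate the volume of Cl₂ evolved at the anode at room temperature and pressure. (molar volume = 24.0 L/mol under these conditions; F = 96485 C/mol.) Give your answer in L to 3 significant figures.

Charge passed = 0.222 × 11448 = 2541 C
n(e⁻) = 2541 / 96485 = 0.02634 mol
2Cl⁻ → Cl₂ + 2e⁻, so n(Cl₂) = 0.02634 / 2 = 0.01317 mol
V = 0.01317 × 24.0 = 0.3161 L

0.316 L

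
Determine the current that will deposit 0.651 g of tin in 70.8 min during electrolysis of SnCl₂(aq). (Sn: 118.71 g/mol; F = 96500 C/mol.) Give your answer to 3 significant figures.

0.249 A

n(Sn) = 0.651 / 118.71 = 0.005484 mol
Sn²⁺ + 2e⁻ → Sn, so n(e⁻) = 2 × 0.005484 = 0.01097 mol
Q = 0.01097 × 96500 = 1059 C
I = Q / t = 1059 / 4248 s = 0.249 A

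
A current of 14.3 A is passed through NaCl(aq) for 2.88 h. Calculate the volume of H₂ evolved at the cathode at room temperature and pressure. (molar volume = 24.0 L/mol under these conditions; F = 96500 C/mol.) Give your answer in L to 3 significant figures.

Q = 14.3 A × 10368 s = 1.483×10^5 C
Moles of electrons = 1.483×10^5 / 96500 = 1.537 mol
2H⁺ + 2e⁻ → H₂, so n(H₂) = 1.537 / 2 = 0.7685 mol
V = 0.7685 × 24.0 = 18.44 L

18.4 L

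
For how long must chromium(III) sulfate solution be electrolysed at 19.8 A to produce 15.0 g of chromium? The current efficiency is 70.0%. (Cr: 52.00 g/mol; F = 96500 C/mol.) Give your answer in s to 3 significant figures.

n(Cr) = 15.0 / 52.00 = 0.2885 mol
Cr³⁺ + 3e⁻ → Cr, so n(e⁻) = 3 × 0.2885 = 0.8655 mol
Q = 0.8655 × 96500 / 0.700 = 1.193×10^5 C
t = Q / I = 1.193×10^5 / 19.8 = 6025 s

6030 s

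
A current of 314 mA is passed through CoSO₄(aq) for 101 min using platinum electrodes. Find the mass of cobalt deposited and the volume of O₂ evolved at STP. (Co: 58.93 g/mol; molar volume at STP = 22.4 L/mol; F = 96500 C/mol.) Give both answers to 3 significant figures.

Q = 0.314 × 6060 = 1903 C; n(e⁻) = 1903 / 96500 = 0.01972 mol
Cathode: Co²⁺ + 2e⁻ → Co → n(Co) = 0.01972/2 = 0.009860 mol → 0.581 g
Anode: 2H₂O → O₂ + 4H⁺ + 4e⁻ → n(O₂) = 0.01972/4 = 0.004930 mol → 0.110 L

0.581 g Co; 0.110 L O₂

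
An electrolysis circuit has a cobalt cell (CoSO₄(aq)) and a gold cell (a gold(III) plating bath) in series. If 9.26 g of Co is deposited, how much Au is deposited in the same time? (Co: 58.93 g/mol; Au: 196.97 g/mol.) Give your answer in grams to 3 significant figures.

20.6 g

n(Co) = 9.26 / 58.93 = 0.1571 mol
Co²⁺ + 2e⁻ → Co, so n(e⁻) = 2 × 0.1571 = 0.3142 mol
The cells are in series, so the same charge (and hence the same n(e⁻) = 0.3142 mol) passes through both.
Au³⁺ + 3e⁻ → Au, so n(Au) = 0.3142 / 3 = 0.1047 mol
m(Au) = 0.1047 × 196.97 = 20.6 g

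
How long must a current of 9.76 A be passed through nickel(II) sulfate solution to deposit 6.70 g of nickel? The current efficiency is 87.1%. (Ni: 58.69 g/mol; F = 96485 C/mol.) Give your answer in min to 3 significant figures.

n(Ni) = 6.70 / 58.69 = 0.1142 mol
Ni²⁺ + 2e⁻ → Ni, so n(e⁻) = 2 × 0.1142 = 0.2284 mol
Q = 0.2284 × 96485 / 0.871 = 25300 C
t = Q / I = 25300 / 9.76 = 2592 s = 43.2 min

43.2 min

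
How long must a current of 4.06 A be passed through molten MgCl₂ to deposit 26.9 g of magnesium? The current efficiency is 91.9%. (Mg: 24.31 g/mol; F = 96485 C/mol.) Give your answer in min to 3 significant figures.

954 min

n(Mg) = 26.9 / 24.31 = 1.107 mol
Mg²⁺ + 2e⁻ → Mg, so n(e⁻) = 2 × 1.107 = 2.214 mol
Q = 2.214 × 96485 / 0.919 = 2.324×10^5 C
t = Q / I = 2.324×10^5 / 4.06 = 57240 s = 954 min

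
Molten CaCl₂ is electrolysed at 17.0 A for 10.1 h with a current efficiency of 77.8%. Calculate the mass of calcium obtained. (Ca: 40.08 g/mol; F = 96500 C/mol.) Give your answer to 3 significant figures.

Q = 17.0 × 36360 = 6.181×10^5 C
n(e⁻) = 6.181×10^5 / 96500 = 6.405 mol
Ca²⁺ + 2e⁻ → Ca, so theoretical m(Ca) = 3.203 × 40.08 = 128.4 g
Actual mass = 77.8% × 128.4 = 99.9 g

99.9 g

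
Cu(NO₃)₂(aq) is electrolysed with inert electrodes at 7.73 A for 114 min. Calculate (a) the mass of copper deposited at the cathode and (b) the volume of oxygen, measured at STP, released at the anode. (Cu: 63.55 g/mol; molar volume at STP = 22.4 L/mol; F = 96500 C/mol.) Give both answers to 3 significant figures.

Q = 7.73 × 6840 = 52870 C; n(e⁻) = 52870 / 96500 = 0.5479 mol
Cathode: Cu²⁺ + 2e⁻ → Cu → n(Cu) = 0.5479/2 = 0.2740 mol → 17.4 g
Anode: 2H₂O → O₂ + 4H⁺ + 4e⁻ → n(O₂) = 0.5479/4 = 0.1370 mol → 3.07 L

17.4 g Cu; 3.07 L O₂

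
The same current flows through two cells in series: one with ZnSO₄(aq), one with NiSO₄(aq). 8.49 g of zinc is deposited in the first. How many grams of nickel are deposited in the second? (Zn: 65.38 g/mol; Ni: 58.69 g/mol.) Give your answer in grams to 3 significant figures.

7.62 g

n(Zn) = 8.49 / 65.38 = 0.1299 mol
Zn²⁺ + 2e⁻ → Zn, so n(e⁻) = 2 × 0.1299 = 0.2598 mol
In series, the same 0.2598 mol of electrons flows through the second cell.
Ni²⁺ + 2e⁻ → Ni, so n(Ni) = 0.2598 / 2 = 0.1299 mol
m(Ni) = 0.1299 × 58.69 = 7.62 g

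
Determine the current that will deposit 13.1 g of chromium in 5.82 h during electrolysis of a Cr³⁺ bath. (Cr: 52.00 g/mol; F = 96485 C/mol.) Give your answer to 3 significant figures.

3.48 A

n(Cr) = 13.1 / 52.00 = 0.2519 mol
Cr³⁺ + 3e⁻ → Cr, so n(e⁻) = 3 × 0.2519 = 0.7557 mol
Q = 0.7557 × 96485 = 72910 C
I = Q / t = 72910 / 20952 s = 3.48 A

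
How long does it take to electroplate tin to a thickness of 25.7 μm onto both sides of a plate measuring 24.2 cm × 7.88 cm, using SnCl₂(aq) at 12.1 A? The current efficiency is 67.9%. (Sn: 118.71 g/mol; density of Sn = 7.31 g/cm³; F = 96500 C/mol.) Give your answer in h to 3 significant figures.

0.394 h

Plated area = 2 × 24.2 × 7.88 = 381.4 cm²
Volume = 381.4 × 25.7×10⁻⁴ cm = 0.9802 cm³
m(Sn) = 0.9802 × 7.31 = 7.165 g
n(Sn) = 7.165 / 118.71 = 0.06036 mol; n(e⁻) = 2 × 0.06036 = 0.1207 mol
Q = 0.1207 × 96500 / 0.679 = 17150 C
t = 17150 / 12.1 = 1417 s = 0.394 h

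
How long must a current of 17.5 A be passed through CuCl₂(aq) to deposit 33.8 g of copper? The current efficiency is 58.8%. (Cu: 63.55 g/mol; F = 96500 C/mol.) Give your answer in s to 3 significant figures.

n(Cu) = 33.8 / 63.55 = 0.5319 mol
Cu²⁺ + 2e⁻ → Cu, so n(e⁻) = 2 × 0.5319 = 1.064 mol
Q = 1.064 × 96500 / 0.588 = 1.746×10^5 C
t = Q / I = 1.746×10^5 / 17.5 = 9977 s

9980 s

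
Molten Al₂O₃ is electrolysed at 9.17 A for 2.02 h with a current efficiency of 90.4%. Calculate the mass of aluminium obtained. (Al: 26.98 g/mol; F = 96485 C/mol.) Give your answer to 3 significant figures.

5.62 g

Q = 9.17 × 7272 = 66680 C
n(e⁻) = 66680 / 96485 = 0.6911 mol
Al³⁺ + 3e⁻ → Al, so theoretical m(Al) = 0.2304 × 26.98 = 6.216 g
Actual mass = 90.4% × 6.216 = 5.62 g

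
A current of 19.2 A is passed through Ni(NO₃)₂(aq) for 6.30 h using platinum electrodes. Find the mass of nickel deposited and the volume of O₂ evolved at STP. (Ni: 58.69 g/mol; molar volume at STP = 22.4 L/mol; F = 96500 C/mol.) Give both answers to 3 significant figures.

Q = 19.2 × 22680 = 4.355×10^5 C; n(e⁻) = 4.355×10^5 / 96500 = 4.513 mol
Cathode: Ni²⁺ + 2e⁻ → Ni → n(Ni) = 4.513/2 = 2.257 mol → 132 g
Anode: 2H₂O → O₂ + 4H⁺ + 4e⁻ → n(O₂) = 4.513/4 = 1.128 mol → 25.3 L

132 g Ni; 25.3 L O₂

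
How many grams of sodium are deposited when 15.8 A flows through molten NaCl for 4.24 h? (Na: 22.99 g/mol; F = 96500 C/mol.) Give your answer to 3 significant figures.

57.5 g

Charge passed = 15.8 × 15264 = 2.412×10^5 C
n(e⁻) = 2.412×10^5 / 96500 = 2.499 mol
Na⁺ + e⁻ → Na, so n(Na) = 2.499 mol
m = 2.499 × 22.99 = 57.5 g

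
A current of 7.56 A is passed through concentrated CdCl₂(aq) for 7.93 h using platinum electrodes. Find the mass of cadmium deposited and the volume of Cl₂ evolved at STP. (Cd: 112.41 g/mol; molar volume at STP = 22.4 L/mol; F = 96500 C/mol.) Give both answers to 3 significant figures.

Q = 7.56 × 28548 = 2.158×10^5 C; n(e⁻) = 2.158×10^5 / 96500 = 2.236 mol
Cathode: Cd²⁺ + 2e⁻ → Cd → n(Cd) = 2.236/2 = 1.118 mol → 126 g
Anode: 2Cl⁻ → Cl₂ + 2e⁻ → n(Cl₂) = 2.236/2 = 1.118 mol → 25.0 L

126 g Cd; 25.0 L Cl₂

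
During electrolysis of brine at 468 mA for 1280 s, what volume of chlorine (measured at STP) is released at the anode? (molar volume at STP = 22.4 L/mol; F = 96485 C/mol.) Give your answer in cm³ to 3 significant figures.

69.5 cm³

Q = 0.468 A × 1280 s = 599.0 C
n(e⁻) = Q/F = 599.0/96485 = 0.006208 mol
2Cl⁻ → Cl₂ + 2e⁻, so n(Cl₂) = 0.006208 / 2 = 0.003104 mol
V = 0.003104 × 22.4 = 0.06953 L
= 69.5 cm³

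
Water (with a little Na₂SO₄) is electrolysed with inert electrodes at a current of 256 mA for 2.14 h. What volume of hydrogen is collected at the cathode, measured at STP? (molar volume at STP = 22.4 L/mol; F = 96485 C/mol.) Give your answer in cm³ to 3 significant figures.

Q = 0.256 A × 7704 s = 1972 C
n(e⁻) = Q/F = 1972/96485 = 0.02044 mol
2H⁺ + 2e⁻ → H₂, so n(H₂) = 0.02044 / 2 = 0.01022 mol
V = 0.01022 × 22.4 = 0.2289 L
= 229 cm³

229 cm³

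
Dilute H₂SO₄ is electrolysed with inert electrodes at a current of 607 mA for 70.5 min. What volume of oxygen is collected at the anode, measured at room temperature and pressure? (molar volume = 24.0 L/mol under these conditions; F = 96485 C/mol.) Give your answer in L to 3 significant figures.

0.160 L

Q = It = 0.607 × 4230 = 2568 C
n(e⁻) = Q/F = 2568/96485 = 0.02662 mol
2H₂O → O₂ + 4H⁺ + 4e⁻, so n(O₂) = 0.02662 / 4 = 0.006655 mol
V = 0.006655 × 24.0 = 0.1597 L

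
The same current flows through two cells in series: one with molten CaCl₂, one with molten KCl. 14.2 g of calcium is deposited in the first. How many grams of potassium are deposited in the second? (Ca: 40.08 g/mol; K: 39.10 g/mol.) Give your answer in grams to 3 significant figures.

27.7 g

n(Ca) = 14.2 / 40.08 = 0.3543 mol
Ca²⁺ + 2e⁻ → Ca, so n(e⁻) = 2 × 0.3543 = 0.7086 mol
The cells are in series, so the same charge (and hence the same n(e⁻) = 0.7086 mol) passes through both.
K⁺ + e⁻ → K, so n(K) = 0.7086 mol
m(K) = 0.7086 × 39.10 = 27.7 g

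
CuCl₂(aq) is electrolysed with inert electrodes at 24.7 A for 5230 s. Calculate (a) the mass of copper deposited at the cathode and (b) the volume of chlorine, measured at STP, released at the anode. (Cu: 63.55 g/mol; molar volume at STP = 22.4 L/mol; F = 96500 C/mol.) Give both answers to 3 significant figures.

Q = 24.7 × 5230 = 1.292×10^5 C; n(e⁻) = 1.292×10^5 / 96500 = 1.339 mol
Cathode: Cu²⁺ + 2e⁻ → Cu → n(Cu) = 1.339/2 = 0.6695 mol → 42.5 g
Anode: 2Cl⁻ → Cl₂ + 2e⁻ → n(Cl₂) = 1.339/2 = 0.6695 mol → 15.0 L

42.5 g Cu; 15.0 L Cl₂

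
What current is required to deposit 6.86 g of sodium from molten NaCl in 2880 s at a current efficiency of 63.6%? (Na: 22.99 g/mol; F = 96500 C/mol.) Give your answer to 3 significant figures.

15.7 A

n(Na) = 6.86 / 22.99 = 0.2984 mol
Na⁺ + e⁻ → Na, so n(e⁻) = 0.2984 mol
Q = 0.2984 × 96500 / 0.636 = 45280 C
I = Q / t = 45280 / 2880 s = 15.7 A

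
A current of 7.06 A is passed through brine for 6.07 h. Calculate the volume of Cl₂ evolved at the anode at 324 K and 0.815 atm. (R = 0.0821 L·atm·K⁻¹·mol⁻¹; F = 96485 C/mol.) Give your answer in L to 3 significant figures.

Charge passed = 7.06 × 21852 = 1.543×10^5 C
Moles of electrons = 1.543×10^5 / 96485 = 1.599 mol
2Cl⁻ → Cl₂ + 2e⁻, so n(Cl₂) = 1.599 / 2 = 0.7995 mol
V = nRT/P = 0.7995 × 0.0821 × 324 / 0.815 = 26.09 L

26.1 L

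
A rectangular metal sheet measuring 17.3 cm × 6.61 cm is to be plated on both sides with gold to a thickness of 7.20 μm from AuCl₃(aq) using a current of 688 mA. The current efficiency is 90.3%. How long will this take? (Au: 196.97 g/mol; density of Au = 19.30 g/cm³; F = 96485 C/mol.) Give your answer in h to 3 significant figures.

Plated area = 2 × 17.3 × 6.61 = 228.7 cm²
Volume = 228.7 × 7.20×10⁻⁴ cm = 0.1647 cm³
m(Au) = 0.1647 × 19.30 = 3.179 g
n(Au) = 3.179 / 196.97 = 0.01614 mol; n(e⁻) = 3 × 0.01614 = 0.04842 mol
Q = 0.04842 × 96485 / 0.903 = 5174 C
t = 5174 / 0.688 = 7520 s = 2.09 h

2.09 h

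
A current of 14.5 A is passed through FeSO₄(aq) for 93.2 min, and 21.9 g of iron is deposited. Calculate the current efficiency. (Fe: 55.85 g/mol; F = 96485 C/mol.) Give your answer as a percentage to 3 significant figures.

93.3%

Q = 14.5 × 5592 = 81080 C
n(e⁻) = 81080 / 96485 = 0.8403 mol
Fe²⁺ + 2e⁻ → Fe, so theoretical n(Fe) = 0.4202 mol → 23.47 g
Efficiency = 21.9 / 23.47 = 0.9331 = 93.3%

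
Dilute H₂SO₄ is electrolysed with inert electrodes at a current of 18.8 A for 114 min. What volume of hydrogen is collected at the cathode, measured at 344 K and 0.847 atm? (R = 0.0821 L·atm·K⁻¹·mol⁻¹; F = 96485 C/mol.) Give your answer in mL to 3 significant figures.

Charge passed = 18.8 × 6840 = 1.286×10^5 C
n(e⁻) = 1.286×10^5 / 96485 = 1.333 mol
2H⁺ + 2e⁻ → H₂, so n(H₂) = 1.333 / 2 = 0.6665 mol
V = nRT/P = 0.6665 × 0.0821 × 344 / 0.847 = 22.22 L
= 22200 mL

22200 mL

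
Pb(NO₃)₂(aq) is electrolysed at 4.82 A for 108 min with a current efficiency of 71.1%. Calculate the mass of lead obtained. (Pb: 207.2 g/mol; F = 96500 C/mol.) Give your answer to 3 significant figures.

23.8 g

Q = 4.82 × 6480 = 31230 C
n(e⁻) = 31230 / 96500 = 0.3236 mol
Pb²⁺ + 2e⁻ → Pb, so theoretical m(Pb) = 0.1618 × 207.2 = 33.52 g
Actual mass = 71.1% × 33.52 = 23.8 g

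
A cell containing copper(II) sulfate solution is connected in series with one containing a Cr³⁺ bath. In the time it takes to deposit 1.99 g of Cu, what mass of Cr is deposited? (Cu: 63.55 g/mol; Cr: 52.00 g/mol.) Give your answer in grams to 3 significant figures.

n(Cu) = 1.99 / 63.55 = 0.03131 mol
Cu²⁺ + 2e⁻ → Cu, so n(e⁻) = 2 × 0.03131 = 0.06262 mol
Since the cells are in series, n(e⁻) in the Cr cell is also 0.06262 mol.
Cr³⁺ + 3e⁻ → Cr, so n(Cr) = 0.06262 / 3 = 0.02087 mol
m(Cr) = 0.02087 × 52.00 = 1.09 g

1.09 g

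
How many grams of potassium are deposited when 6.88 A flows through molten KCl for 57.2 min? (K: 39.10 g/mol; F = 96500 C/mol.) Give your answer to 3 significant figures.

Q = It = 6.88 × 3432 = 23610 C
n(e⁻) = 23610 / 96500 = 0.2447 mol
K⁺ + e⁻ → K, so n(K) = 0.2447 mol
m = 0.2447 × 39.10 = 9.57 g

9.57 g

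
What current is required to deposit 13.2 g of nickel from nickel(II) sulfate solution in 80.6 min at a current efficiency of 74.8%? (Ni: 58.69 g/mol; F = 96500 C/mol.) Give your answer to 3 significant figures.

12.0 A

n(Ni) = 13.2 / 58.69 = 0.2249 mol
Ni²⁺ + 2e⁻ → Ni, so n(e⁻) = 2 × 0.2249 = 0.4498 mol
Q = 0.4498 × 96500 / 0.748 = 58030 C
I = Q / t = 58030 / 4836 s = 12.0 A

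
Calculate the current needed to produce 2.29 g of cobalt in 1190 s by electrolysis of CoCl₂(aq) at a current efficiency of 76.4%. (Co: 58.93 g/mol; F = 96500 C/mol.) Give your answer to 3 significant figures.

n(Co) = 2.29 / 58.93 = 0.03886 mol
Co²⁺ + 2e⁻ → Co, so n(e⁻) = 2 × 0.03886 = 0.07772 mol
Q = 0.07772 × 96500 / 0.764 = 9817 C
I = Q / t = 9817 / 1190 s = 8.25 A

8.25 A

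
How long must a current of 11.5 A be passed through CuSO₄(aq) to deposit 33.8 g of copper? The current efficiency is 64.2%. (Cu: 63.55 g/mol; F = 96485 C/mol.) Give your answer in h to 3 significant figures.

n(Cu) = 33.8 / 63.55 = 0.5319 mol
Cu²⁺ + 2e⁻ → Cu, so n(e⁻) = 2 × 0.5319 = 1.064 mol
Q = 1.064 × 96485 / 0.642 = 1.599×10^5 C
t = Q / I = 1.599×10^5 / 11.5 = 13900 s = 3.86 h

3.86 h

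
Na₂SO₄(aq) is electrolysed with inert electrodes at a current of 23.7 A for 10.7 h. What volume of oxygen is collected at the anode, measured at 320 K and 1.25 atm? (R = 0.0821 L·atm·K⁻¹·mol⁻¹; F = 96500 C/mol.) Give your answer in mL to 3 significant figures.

Charge passed = 23.7 × 38520 = 9.129×10^5 C
n(e⁻) = Q/F = 9.129×10^5/96500 = 9.460 mol
2H₂O → O₂ + 4H⁺ + 4e⁻, so n(O₂) = 9.460 / 4 = 2.365 mol
V = nRT/P = 2.365 × 0.0821 × 320 / 1.25 = 49.71 L
= 49700 mL

49700 mL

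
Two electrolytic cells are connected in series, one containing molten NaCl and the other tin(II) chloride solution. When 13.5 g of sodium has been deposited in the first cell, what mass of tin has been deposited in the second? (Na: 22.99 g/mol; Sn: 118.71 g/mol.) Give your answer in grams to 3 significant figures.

n(Na) = 13.5 / 22.99 = 0.5872 mol
Na⁺ + e⁻ → Na, so n(e⁻) = 0.5872 mol
Since the cells are in series, n(e⁻) in the Sn cell is also 0.5872 mol.
Sn²⁺ + 2e⁻ → Sn, so n(Sn) = 0.5872 / 2 = 0.2936 mol
m(Sn) = 0.2936 × 118.71 = 34.9 g

34.9 g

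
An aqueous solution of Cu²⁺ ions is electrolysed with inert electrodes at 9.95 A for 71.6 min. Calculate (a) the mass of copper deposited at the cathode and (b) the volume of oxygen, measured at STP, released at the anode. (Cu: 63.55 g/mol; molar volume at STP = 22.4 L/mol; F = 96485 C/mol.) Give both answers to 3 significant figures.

14.1 g Cu; 2.48 L O₂

Q = 9.95 × 4296 = 42750 C; n(e⁻) = 42750 / 96485 = 0.4431 mol
Cathode: Cu²⁺ + 2e⁻ → Cu → n(Cu) = 0.4431/2 = 0.2216 mol → 14.1 g
Anode: 2H₂O → O₂ + 4H⁺ + 4e⁻ → n(O₂) = 0.4431/4 = 0.1108 mol → 2.48 L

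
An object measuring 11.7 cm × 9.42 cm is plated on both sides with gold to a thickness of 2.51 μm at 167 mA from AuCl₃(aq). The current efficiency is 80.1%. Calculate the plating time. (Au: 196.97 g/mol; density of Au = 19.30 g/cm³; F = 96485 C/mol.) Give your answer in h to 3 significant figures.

Plated area = 2 × 11.7 × 9.42 = 220.4 cm²
Volume = 220.4 × 2.51×10⁻⁴ cm = 0.05532 cm³
m(Au) = 0.05532 × 19.30 = 1.068 g
n(Au) = 1.068 / 196.97 = 0.005422 mol; n(e⁻) = 3 × 0.005422 = 0.01627 mol
Q = 0.01627 × 96485 / 0.801 = 1960 C
t = 1960 / 0.167 = 11740 s = 3.26 h

3.26 h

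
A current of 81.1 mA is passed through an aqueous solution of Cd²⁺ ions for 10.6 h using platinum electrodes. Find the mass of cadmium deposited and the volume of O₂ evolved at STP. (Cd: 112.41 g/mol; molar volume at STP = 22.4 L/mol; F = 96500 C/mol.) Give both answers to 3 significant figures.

1.80 g Cd; 0.180 L O₂

Q = 0.0811 × 38160 = 3095 C; n(e⁻) = 3095 / 96500 = 0.03207 mol
Cathode: Cd²⁺ + 2e⁻ → Cd → n(Cd) = 0.03207/2 = 0.01604 mol → 1.80 g
Anode: 2H₂O → O₂ + 4H⁺ + 4e⁻ → n(O₂) = 0.03207/4 = 0.008018 mol → 0.180 L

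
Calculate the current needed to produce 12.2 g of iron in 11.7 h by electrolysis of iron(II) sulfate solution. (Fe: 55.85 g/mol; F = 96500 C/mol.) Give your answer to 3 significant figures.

n(Fe) = 12.2 / 55.85 = 0.2184 mol
Fe²⁺ + 2e⁻ → Fe, so n(e⁻) = 2 × 0.2184 = 0.4368 mol
Q = 0.4368 × 96500 = 42150 C
I = Q / t = 42150 / 42120 s = 1.00 A

1.00 A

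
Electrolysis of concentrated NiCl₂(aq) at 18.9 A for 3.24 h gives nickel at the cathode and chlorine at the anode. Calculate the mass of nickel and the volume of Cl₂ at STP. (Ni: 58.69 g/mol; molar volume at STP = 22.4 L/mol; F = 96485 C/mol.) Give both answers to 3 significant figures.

Q = 18.9 × 11664 = 2.204×10^5 C; n(e⁻) = 2.204×10^5 / 96485 = 2.284 mol
Cathode: Ni²⁺ + 2e⁻ → Ni → n(Ni) = 2.284/2 = 1.142 mol → 67.0 g
Anode: 2Cl⁻ → Cl₂ + 2e⁻ → n(Cl₂) = 2.284/2 = 1.142 mol → 25.6 L

67.0 g Ni; 25.6 L Cl₂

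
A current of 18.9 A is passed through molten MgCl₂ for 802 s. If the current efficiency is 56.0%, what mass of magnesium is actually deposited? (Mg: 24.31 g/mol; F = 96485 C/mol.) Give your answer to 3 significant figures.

Q = 18.9 × 802 = 15160 C
n(e⁻) = 15160 / 96485 = 0.1571 mol
Mg²⁺ + 2e⁻ → Mg, so theoretical m(Mg) = 0.07855 × 24.31 = 1.910 g
Actual mass = 56.0% × 1.910 = 1.07 g

1.07 g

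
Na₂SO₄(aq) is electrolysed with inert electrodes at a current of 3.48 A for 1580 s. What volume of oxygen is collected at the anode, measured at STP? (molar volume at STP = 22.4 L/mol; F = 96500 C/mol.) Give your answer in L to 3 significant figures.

Charge passed = 3.48 × 1580 = 5498 C
n(e⁻) = 5498 / 96500 = 0.05697 mol
2H₂O → O₂ + 4H⁺ + 4e⁻, so n(O₂) = 0.05697 / 4 = 0.01424 mol
V = 0.01424 × 22.4 = 0.3190 L

0.319 L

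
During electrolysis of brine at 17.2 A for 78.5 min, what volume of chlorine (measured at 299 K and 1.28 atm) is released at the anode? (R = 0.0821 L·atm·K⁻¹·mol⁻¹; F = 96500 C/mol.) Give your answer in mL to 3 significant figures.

8050 mL

Charge passed = 17.2 × 4710 = 81010 C
n(e⁻) = 81010 / 96500 = 0.8395 mol
2Cl⁻ → Cl₂ + 2e⁻, so n(Cl₂) = 0.8395 / 2 = 0.4198 mol
V = nRT/P = 0.4198 × 0.0821 × 299 / 1.28 = 8.051 L
= 8050 mL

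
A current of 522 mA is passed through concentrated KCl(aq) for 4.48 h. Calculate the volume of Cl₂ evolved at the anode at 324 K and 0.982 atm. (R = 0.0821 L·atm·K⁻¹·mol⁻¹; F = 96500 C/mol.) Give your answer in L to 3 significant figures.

Charge passed = 0.522 × 16128 = 8419 C
n(e⁻) = Q/F = 8419/96500 = 0.08724 mol
2Cl⁻ → Cl₂ + 2e⁻, so n(Cl₂) = 0.08724 / 2 = 0.04362 mol
V = nRT/P = 0.04362 × 0.0821 × 324 / 0.982 = 1.182 L

1.18 L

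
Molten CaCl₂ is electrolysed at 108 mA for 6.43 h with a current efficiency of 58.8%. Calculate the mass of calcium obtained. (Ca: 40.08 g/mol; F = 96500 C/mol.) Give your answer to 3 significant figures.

Q = 0.108 × 23148 = 2500 C
n(e⁻) = 2500 / 96500 = 0.02591 mol
Ca²⁺ + 2e⁻ → Ca, so theoretical m(Ca) = 0.01296 × 40.08 = 0.5194 g
Actual mass = 58.8% × 0.5194 = 0.305 g

0.305 g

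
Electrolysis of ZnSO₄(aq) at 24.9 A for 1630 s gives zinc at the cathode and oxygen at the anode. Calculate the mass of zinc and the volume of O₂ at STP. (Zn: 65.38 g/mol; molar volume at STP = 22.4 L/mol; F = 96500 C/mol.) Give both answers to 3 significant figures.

Q = 24.9 × 1630 = 40590 C; n(e⁻) = 40590 / 96500 = 0.4206 mol
Cathode: Zn²⁺ + 2e⁻ → Zn → n(Zn) = 0.4206/2 = 0.2103 mol → 13.7 g
Anode: 2H₂O → O₂ + 4H⁺ + 4e⁻ → n(O₂) = 0.4206/4 = 0.1052 mol → 2.36 L

13.7 g Zn; 2.36 L O₂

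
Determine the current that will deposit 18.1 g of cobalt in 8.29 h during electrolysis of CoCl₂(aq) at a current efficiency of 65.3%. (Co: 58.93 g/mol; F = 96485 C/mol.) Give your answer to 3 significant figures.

n(Co) = 18.1 / 58.93 = 0.3071 mol
Co²⁺ + 2e⁻ → Co, so n(e⁻) = 2 × 0.3071 = 0.6142 mol
Q = 0.6142 × 96485 / 0.653 = 90750 C
I = Q / t = 90750 / 29844 s = 3.04 A

3.04 A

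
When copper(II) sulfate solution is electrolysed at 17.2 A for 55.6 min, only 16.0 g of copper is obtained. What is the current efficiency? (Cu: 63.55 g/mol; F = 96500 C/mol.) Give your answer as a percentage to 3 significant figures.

Q = 17.2 × 3336 = 57380 C
n(e⁻) = 57380 / 96500 = 0.5946 mol
Cu²⁺ + 2e⁻ → Cu, so theoretical n(Cu) = 0.2973 mol → 18.89 g
Efficiency = 16.0 / 18.89 = 0.8470 = 84.7%

84.7%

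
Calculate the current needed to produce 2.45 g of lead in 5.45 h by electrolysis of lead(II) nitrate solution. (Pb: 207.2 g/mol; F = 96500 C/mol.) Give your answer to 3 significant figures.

n(Pb) = 2.45 / 207.2 = 0.01182 mol
Pb²⁺ + 2e⁻ → Pb, so n(e⁻) = 2 × 0.01182 = 0.02364 mol
Q = 0.02364 × 96500 = 2281 C
I = Q / t = 2281 / 19620 s = 0.116 A

0.116 A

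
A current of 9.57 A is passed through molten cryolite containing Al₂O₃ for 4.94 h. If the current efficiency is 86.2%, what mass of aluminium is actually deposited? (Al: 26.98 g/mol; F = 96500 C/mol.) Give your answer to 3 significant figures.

Q = 9.57 × 17784 = 1.702×10^5 C
n(e⁻) = 1.702×10^5 / 96500 = 1.764 mol
Al³⁺ + 3e⁻ → Al, so theoretical m(Al) = 0.5880 × 26.98 = 15.86 g
Actual mass = 86.2% × 15.86 = 13.7 g

13.7 g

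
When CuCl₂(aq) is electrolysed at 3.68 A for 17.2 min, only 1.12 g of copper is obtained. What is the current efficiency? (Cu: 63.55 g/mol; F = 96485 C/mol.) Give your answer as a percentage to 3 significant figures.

Q = 3.68 × 1032 = 3798 C
n(e⁻) = 3798 / 96485 = 0.03936 mol
Cu²⁺ + 2e⁻ → Cu, so theoretical n(Cu) = 0.01968 mol → 1.251 g
Efficiency = 1.12 / 1.251 = 0.8953 = 89.5%

89.5%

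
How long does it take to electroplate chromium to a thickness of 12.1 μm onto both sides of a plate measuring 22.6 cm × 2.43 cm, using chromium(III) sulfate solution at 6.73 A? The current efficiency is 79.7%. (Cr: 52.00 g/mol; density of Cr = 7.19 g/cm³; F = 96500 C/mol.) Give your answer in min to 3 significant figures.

16.5 min

Plated area = 2 × 22.6 × 2.43 = 109.8 cm²
Volume = 109.8 × 12.1×10⁻⁴ cm = 0.1329 cm³
m(Cr) = 0.1329 × 7.19 = 0.9556 g
n(Cr) = 0.9556 / 52.00 = 0.01838 mol; n(e⁻) = 3 × 0.01838 = 0.05514 mol
Q = 0.05514 × 96500 / 0.797 = 6676 C
t = 6676 / 6.73 = 992.0 s = 16.5 min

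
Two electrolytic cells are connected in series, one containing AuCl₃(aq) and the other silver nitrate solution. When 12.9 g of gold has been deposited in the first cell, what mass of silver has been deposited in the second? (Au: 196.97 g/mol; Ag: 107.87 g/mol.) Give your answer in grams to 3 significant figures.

21.2 g

n(Au) = 12.9 / 196.97 = 0.06549 mol
Au³⁺ + 3e⁻ → Au, so n(e⁻) = 3 × 0.06549 = 0.1965 mol
Same current for the same time ⇒ same n(e⁻) = 0.1965 mol in both cells.
Ag⁺ + e⁻ → Ag, so n(Ag) = 0.1965 mol
m(Ag) = 0.1965 × 107.87 = 21.2 g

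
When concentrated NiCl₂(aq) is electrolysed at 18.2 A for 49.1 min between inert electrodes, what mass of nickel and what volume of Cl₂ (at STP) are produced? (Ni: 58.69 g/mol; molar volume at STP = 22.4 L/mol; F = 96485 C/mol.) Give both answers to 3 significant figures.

16.3 g Ni; 6.22 L Cl₂

Q = 18.2 × 2946 = 53620 C; n(e⁻) = 53620 / 96485 = 0.5557 mol
Cathode: Ni²⁺ + 2e⁻ → Ni → n(Ni) = 0.5557/2 = 0.2779 mol → 16.3 g
Anode: 2Cl⁻ → Cl₂ + 2e⁻ → n(Cl₂) = 0.5557/2 = 0.2779 mol → 6.22 L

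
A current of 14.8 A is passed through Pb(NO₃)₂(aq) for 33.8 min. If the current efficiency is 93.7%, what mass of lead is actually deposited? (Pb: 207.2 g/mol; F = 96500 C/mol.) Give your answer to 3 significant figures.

Q = 14.8 × 2028 = 30010 C
n(e⁻) = 30010 / 96500 = 0.3110 mol
Pb²⁺ + 2e⁻ → Pb, so theoretical m(Pb) = 0.1555 × 207.2 = 32.22 g
Actual mass = 93.7% × 32.22 = 30.2 g

30.2 g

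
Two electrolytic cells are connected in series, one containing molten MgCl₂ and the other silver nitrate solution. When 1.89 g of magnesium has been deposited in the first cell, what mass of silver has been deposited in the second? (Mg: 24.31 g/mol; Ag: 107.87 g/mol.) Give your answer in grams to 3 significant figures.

n(Mg) = 1.89 / 24.31 = 0.07775 mol
Mg²⁺ + 2e⁻ → Mg, so n(e⁻) = 2 × 0.07775 = 0.1555 mol
Since the cells are in series, n(e⁻) in the Ag cell is also 0.1555 mol.
Ag⁺ + e⁻ → Ag, so n(Ag) = 0.1555 mol
m(Ag) = 0.1555 × 107.87 = 16.8 g

16.8 g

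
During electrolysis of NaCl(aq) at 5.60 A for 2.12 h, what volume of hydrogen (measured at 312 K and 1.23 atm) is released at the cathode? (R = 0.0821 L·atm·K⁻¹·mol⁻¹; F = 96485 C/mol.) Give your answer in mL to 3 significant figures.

Q = It = 5.60 × 7632 = 42740 C
Moles of electrons = 42740 / 96485 = 0.4430 mol
2H⁺ + 2e⁻ → H₂, so n(H₂) = 0.4430 / 2 = 0.2215 mol
V = nRT/P = 0.2215 × 0.0821 × 312 / 1.23 = 4.613 L
= 4610 mL

4610 mL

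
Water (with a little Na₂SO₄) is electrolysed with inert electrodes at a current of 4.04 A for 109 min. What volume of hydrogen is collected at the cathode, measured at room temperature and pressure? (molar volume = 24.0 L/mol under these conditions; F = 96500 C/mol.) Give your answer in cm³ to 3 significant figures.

Q = It = 4.04 × 6540 = 26420 C
Moles of electrons = 26420 / 96500 = 0.2738 mol
2H⁺ + 2e⁻ → H₂, so n(H₂) = 0.2738 / 2 = 0.1369 mol
V = 0.1369 × 24.0 = 3.286 L
= 3290 cm³

3290 cm³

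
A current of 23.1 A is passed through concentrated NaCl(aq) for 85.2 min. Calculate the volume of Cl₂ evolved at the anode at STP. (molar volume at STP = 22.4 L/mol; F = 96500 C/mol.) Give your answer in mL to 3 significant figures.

Q = It = 23.1 × 5112 = 1.181×10^5 C
n(e⁻) = 1.181×10^5 / 96500 = 1.224 mol
2Cl⁻ → Cl₂ + 2e⁻, so n(Cl₂) = 1.224 / 2 = 0.6120 mol
V = 0.6120 × 22.4 = 13.71 L
= 13700 mL

13700 mL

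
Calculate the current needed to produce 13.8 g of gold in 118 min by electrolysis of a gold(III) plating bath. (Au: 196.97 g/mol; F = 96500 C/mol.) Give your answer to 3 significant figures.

n(Au) = 13.8 / 196.97 = 0.07006 mol
Au³⁺ + 3e⁻ → Au, so n(e⁻) = 3 × 0.07006 = 0.2102 mol
Q = 0.2102 × 96500 = 20280 C
I = Q / t = 20280 / 7080 s = 2.86 A

2.86 A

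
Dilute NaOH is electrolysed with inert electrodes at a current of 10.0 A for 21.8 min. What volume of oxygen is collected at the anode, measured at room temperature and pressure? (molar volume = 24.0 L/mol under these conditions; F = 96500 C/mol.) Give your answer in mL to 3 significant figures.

813 mL

Q = It = 10.0 × 1308 = 13080 C
Moles of electrons = 13080 / 96500 = 0.1355 mol
2H₂O → O₂ + 4H⁺ + 4e⁻, so n(O₂) = 0.1355 / 4 = 0.03388 mol
V = 0.03388 × 24.0 = 0.8131 L
= 813 mL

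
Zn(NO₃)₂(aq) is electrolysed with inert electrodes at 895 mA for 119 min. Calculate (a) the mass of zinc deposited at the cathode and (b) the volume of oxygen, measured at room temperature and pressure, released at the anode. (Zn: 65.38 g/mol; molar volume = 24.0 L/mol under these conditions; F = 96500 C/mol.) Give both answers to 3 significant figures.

2.16 g Zn; 0.397 L O₂

Q = 0.895 × 7140 = 6390 C; n(e⁻) = 6390 / 96500 = 0.06622 mol
Cathode: Zn²⁺ + 2e⁻ → Zn → n(Zn) = 0.06622/2 = 0.03311 mol → 2.16 g
Anode: 2H₂O → O₂ + 4H⁺ + 4e⁻ → n(O₂) = 0.06622/4 = 0.01656 mol → 0.397 L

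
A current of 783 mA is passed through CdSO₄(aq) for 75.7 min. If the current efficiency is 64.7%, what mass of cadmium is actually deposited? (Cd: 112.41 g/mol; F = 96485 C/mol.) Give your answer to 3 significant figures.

Q = 0.783 × 4542 = 3556 C
n(e⁻) = 3556 / 96485 = 0.03686 mol
Cd²⁺ + 2e⁻ → Cd, so theoretical m(Cd) = 0.01843 × 112.41 = 2.072 g
Actual mass = 64.7% × 2.072 = 1.34 g

1.34 g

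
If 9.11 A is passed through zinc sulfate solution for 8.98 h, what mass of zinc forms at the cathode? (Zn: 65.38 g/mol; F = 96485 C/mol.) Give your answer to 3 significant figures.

Q = 9.11 A × 32328 s = 2.945×10^5 C
Moles of electrons = 2.945×10^5 / 96485 = 3.052 mol
Zn²⁺ + 2e⁻ → Zn, so n(Zn) = 3.052 / 2 = 1.526 mol
m = 1.526 × 65.38 = 99.8 g

99.8 g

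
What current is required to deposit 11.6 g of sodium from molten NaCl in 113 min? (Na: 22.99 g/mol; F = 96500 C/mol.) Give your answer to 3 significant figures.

7.18 A

n(Na) = 11.6 / 22.99 = 0.5046 mol
Na⁺ + e⁻ → Na, so n(e⁻) = 0.5046 mol
Q = 0.5046 × 96500 = 48690 C
I = Q / t = 48690 / 6780 s = 7.18 A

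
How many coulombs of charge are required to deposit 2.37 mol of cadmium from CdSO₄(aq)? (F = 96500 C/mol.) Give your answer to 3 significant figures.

4.57×10^5 C

Cd²⁺ + 2e⁻ → Cd, so n(e⁻) = 2 × 2.37 = 4.740 mol
Q = 4.740 × 96500 = 4.574×10^5 C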